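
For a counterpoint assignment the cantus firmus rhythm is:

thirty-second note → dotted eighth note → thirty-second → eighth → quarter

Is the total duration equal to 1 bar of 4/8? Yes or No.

No

One bar of 4/8 = 16 thirty-second notes.
Working in thirty-second notes: thirty-second note = 1; dotted eighth note = 6; thirty-second = 1; eighth = 4; quarter = 8.
Sum: 1 + 6 + 1 + 4 + 8 = 20.
20 exceeds 16, so the answer is No.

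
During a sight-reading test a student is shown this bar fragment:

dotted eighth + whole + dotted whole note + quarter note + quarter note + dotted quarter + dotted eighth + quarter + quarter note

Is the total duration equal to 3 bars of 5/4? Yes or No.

One bar of 5/4 = 20 sixteenth notes, so 3 bars = 60.
Each duration in sixteenth notes: dotted eighth = 3; whole = 16; dotted whole note = 24; quarter note = 4; quarter note = 4; dotted quarter = 6; dotted eighth = 3; quarter = 4; quarter note = 4.
Sum: 3 + 16 + 24 + 4 + 4 + 6 + 3 + 4 + 4 = 68.
68 exceeds 60, so the answer is No.

No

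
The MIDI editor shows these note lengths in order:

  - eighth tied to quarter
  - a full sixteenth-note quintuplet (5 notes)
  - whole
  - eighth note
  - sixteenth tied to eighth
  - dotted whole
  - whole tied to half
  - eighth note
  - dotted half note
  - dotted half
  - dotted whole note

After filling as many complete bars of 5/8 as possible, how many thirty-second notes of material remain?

18

One bar of 5/8 = 10 sixteenth notes.
In sixteenth notes: eighth tied to quarter (eighth + quarter) = 6; a full sixteenth-note quintuplet (5 notes) (five quintuplet sixteenths span one quarter) = 4; whole = 16; eighth note = 2; sixteenth tied to eighth (sixteenth + eighth) = 3; dotted whole = 24; whole tied to half (whole + half) = 24; eighth note = 2; dotted half note = 12; dotted half = 12; dotted whole note = 24.
Adding: 6 + 4 + 16 + 2 + 3 + 24 + 24 + 2 + 12 + 12 + 24 = 129.
129 ÷ 10 = 12 complete bars with 9 sixteenth notes remaining = 18 thirty-second notes.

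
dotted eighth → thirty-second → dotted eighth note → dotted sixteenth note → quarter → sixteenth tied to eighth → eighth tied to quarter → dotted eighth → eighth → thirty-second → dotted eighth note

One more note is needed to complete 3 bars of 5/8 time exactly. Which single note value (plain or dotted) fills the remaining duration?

thirty-second note

3 bars of 5/8 = 60 thirty-second notes.
Convert each value to thirty-second notes: dotted eighth = 6; thirty-second = 1; dotted eighth note = 6; dotted sixteenth note = 3; quarter = 8; sixteenth tied to eighth (sixteenth + eighth) = 6; eighth tied to quarter (eighth + quarter) = 12; dotted eighth = 6; eighth = 4; thirty-second = 1; dotted eighth note = 6.
Sum: 6 + 1 + 6 + 3 + 8 + 6 + 12 + 6 + 4 + 1 + 6 = 59.
Remaining: 60 − 59 = 1 thirty-second note, which is a thirty-second note.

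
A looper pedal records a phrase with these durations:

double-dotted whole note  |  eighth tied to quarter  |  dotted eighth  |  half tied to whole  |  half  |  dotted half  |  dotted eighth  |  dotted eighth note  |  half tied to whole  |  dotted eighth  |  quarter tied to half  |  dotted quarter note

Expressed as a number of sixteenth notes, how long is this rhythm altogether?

132

Working in sixteenth notes: double-dotted whole note = 28; eighth tied to quarter (eighth + quarter) = 6; dotted eighth = 3; half tied to whole (half + whole) = 24; half = 8; dotted half = 12; dotted eighth = 3; dotted eighth note = 3; half tied to whole (half + whole) = 24; dotted eighth = 3; quarter tied to half (quarter + half) = 12; dotted quarter note = 6.
Sum: 28 + 6 + 3 + 24 + 8 + 12 + 3 + 3 + 24 + 3 + 12 + 6 = 132 sixteenth notes.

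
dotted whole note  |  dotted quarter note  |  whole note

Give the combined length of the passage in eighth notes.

23

Convert each value to eighth notes: dotted whole note = 12; dotted quarter note = 3; whole note = 8.
Adding: 12 + 3 + 8 = 23 eighth notes.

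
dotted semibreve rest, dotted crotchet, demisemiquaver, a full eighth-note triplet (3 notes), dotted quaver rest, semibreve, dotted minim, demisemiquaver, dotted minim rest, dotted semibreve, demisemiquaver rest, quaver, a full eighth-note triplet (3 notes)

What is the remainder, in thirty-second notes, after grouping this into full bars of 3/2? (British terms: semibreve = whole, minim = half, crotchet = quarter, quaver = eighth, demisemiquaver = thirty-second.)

25

One bar of 3/2 = 48 thirty-second notes.
In thirty-second notes: dotted semibreve rest = 48; dotted crotchet = 12; demisemiquaver = 1; a full eighth-note triplet (3 notes) (three triplet eighths span one quarter) = 8; dotted quaver rest = 6; semibreve = 32; dotted minim = 24; demisemiquaver = 1; dotted minim rest = 24; dotted semibreve = 48; demisemiquaver rest = 1; quaver = 4; a full eighth-note triplet (3 notes) (three triplet eighths span one quarter) = 8.
Total: 48 + 12 + 1 + 8 + 6 + 32 + 24 + 1 + 24 + 48 + 1 + 4 + 8 = 217.
217 ÷ 48 = 4 complete bars with 25 thirty-second notes remaining.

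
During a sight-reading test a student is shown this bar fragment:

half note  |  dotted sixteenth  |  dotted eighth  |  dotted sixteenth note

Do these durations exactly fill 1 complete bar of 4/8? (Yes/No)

One bar of 4/8 = 16 thirty-second notes.
In thirty-second notes: half note = 16; dotted sixteenth = 3; dotted eighth = 6; dotted sixteenth note = 3.
Altogether 16 + 3 + 6 + 3 = 28.
28 exceeds 16, so the answer is No.

No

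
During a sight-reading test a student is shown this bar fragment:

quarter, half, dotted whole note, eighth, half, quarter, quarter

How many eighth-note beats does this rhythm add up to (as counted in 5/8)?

27

One eighth-note beat = 2 sixteenth notes.
In sixteenth notes: quarter = 4; half = 8; dotted whole note = 24; eighth = 2; half = 8; quarter = 4; quarter = 4.
Total: 4 + 8 + 24 + 2 + 8 + 4 + 4 = 54.
54 ÷ 2 = 27 beats.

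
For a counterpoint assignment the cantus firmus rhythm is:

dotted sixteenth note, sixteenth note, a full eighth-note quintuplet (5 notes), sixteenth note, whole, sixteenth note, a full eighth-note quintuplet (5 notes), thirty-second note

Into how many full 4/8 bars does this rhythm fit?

4

One bar of 4/8 = 16 thirty-second notes.
Each duration in thirty-second notes: dotted sixteenth note = 3; sixteenth note = 2; a full eighth-note quintuplet (5 notes) (five quintuplet eighths span one half) = 16; sixteenth note = 2; whole = 32; sixteenth note = 2; a full eighth-note quintuplet (5 notes) (five quintuplet eighths span one half) = 16; thirty-second note = 1.
Total: 3 + 2 + 16 + 2 + 32 + 2 + 16 + 1 = 74.
74 ÷ 16 = 4 complete bars with 10 left over.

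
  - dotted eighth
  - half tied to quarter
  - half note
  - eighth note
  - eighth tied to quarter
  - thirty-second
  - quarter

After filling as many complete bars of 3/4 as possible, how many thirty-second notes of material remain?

23

One bar of 3/4 = 24 thirty-second notes.
Each duration in thirty-second notes: dotted eighth = 6; half tied to quarter (half + quarter) = 24; half note = 16; eighth note = 4; eighth tied to quarter (eighth + quarter) = 12; thirty-second = 1; quarter = 8.
Total: 6 + 24 + 16 + 4 + 12 + 1 + 8 = 71.
71 ÷ 24 = 2 complete bars with 23 thirty-second notes remaining.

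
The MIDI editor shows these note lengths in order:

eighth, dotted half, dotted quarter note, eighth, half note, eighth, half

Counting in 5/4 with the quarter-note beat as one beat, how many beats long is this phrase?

10

One quarter-note beat = 2 eighth notes.
Express everything in eighth notes: eighth = 1; dotted half = 6; dotted quarter note = 3; eighth = 1; half note = 4; eighth = 1; half = 4.
Sum: 1 + 6 + 3 + 1 + 4 + 1 + 4 = 20.
20 ÷ 2 = 10 beats.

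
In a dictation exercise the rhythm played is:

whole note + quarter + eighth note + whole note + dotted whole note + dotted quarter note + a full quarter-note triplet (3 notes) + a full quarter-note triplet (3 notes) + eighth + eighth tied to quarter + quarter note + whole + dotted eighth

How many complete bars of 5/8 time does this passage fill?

One bar of 5/8 = 10 sixteenth notes.
Working in sixteenth notes: whole note = 16; quarter = 4; eighth note = 2; whole note = 16; dotted whole note = 24; dotted quarter note = 6; a full quarter-note triplet (3 notes) (three triplet quarters span one half) = 8; a full quarter-note triplet (3 notes) (three triplet quarters span one half) = 8; eighth = 2; eighth tied to quarter (eighth + quarter) = 6; quarter note = 4; whole = 16; dotted eighth = 3.
Total: 16 + 4 + 2 + 16 + 24 + 6 + 8 + 8 + 2 + 6 + 4 + 16 + 3 = 115.
115 ÷ 10 = 11 complete bars with 5 left over.

11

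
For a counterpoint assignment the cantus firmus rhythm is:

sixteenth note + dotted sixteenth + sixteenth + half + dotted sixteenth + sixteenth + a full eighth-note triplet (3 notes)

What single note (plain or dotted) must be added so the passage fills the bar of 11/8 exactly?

quarter note

The bar of 11/8 = 44 thirty-second notes.
Express everything in thirty-second notes: sixteenth note = 2; dotted sixteenth = 3; sixteenth = 2; half = 16; dotted sixteenth = 3; sixteenth = 2; a full eighth-note triplet (3 notes) (three triplet eighths span one quarter) = 8.
Sum: 2 + 3 + 2 + 16 + 3 + 2 + 8 = 36.
Remaining: 44 − 36 = 8 thirty-second notes, which is a quarter note.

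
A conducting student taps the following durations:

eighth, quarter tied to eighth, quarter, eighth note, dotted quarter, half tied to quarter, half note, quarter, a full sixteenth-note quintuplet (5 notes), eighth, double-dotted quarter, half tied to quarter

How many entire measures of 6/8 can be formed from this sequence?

One bar of 6/8 = 12 sixteenth notes.
Express everything in sixteenth notes: eighth = 2; quarter tied to eighth (quarter + eighth) = 6; quarter = 4; eighth note = 2; dotted quarter = 6; half tied to quarter (half + quarter) = 12; half note = 8; quarter = 4; a full sixteenth-note quintuplet (5 notes) (five quintuplet sixteenths span one quarter) = 4; eighth = 2; double-dotted quarter = 7; half tied to quarter (half + quarter) = 12.
Sum: 2 + 6 + 4 + 2 + 6 + 12 + 8 + 4 + 4 + 2 + 7 + 12 = 69.
69 ÷ 12 = 5 complete bars with 9 left over.

5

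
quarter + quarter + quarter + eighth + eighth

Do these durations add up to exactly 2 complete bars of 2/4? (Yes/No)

One bar of 2/4 = 4 eighth notes, so 2 bars = 8.
Working in eighth notes: quarter = 2; quarter = 2; quarter = 2; eighth = 1; eighth = 1.
Sum: 2 + 2 + 2 + 1 + 1 = 8.
8 equals 8, so the answer is Yes.

Yes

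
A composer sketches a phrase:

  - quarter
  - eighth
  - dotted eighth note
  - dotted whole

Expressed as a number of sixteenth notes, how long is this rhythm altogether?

Convert each value to sixteenth notes: quarter = 4; eighth = 2; dotted eighth note = 3; dotted whole = 24.
Altogether 4 + 2 + 3 + 24 = 33 sixteenth notes.

33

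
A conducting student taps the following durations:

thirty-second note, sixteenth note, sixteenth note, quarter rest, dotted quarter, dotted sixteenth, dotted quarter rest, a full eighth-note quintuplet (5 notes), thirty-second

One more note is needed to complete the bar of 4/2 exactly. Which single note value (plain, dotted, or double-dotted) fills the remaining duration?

double-dotted eighth note

The bar of 4/2 = 64 thirty-second notes.
Express everything in thirty-second notes: thirty-second note = 1; sixteenth note = 2; sixteenth note = 2; quarter rest = 8; dotted quarter = 12; dotted sixteenth = 3; dotted quarter rest = 12; a full eighth-note quintuplet (5 notes) (five quintuplet eighths span one half) = 16; thirty-second = 1.
Total: 1 + 2 + 2 + 8 + 12 + 3 + 12 + 16 + 1 = 57.
Remaining: 64 − 57 = 7 thirty-second notes, which is a double-dotted eighth note.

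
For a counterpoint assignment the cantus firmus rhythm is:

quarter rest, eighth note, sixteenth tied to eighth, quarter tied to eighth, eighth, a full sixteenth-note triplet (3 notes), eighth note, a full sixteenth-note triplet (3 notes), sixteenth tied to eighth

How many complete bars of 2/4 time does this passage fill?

One bar of 2/4 = 8 sixteenth notes.
Convert each value to sixteenth notes: quarter rest = 4; eighth note = 2; sixteenth tied to eighth (sixteenth + eighth) = 3; quarter tied to eighth (quarter + eighth) = 6; eighth = 2; a full sixteenth-note triplet (3 notes) (three triplet sixteenths span one eighth) = 2; eighth note = 2; a full sixteenth-note triplet (3 notes) (three triplet sixteenths span one eighth) = 2; sixteenth tied to eighth (sixteenth + eighth) = 3.
Altogether 4 + 2 + 3 + 6 + 2 + 2 + 2 + 2 + 3 = 26.
26 ÷ 8 = 3 complete bars with 2 left over.

3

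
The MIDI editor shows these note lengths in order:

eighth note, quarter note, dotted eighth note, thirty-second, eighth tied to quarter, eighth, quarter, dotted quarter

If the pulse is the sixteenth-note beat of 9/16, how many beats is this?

One sixteenth-note beat = 2 thirty-second notes.
Convert each value to thirty-second notes: eighth note = 4; quarter note = 8; dotted eighth note = 6; thirty-second = 1; eighth tied to quarter (eighth + quarter) = 12; eighth = 4; quarter = 8; dotted quarter = 12.
Total: 4 + 8 + 6 + 1 + 12 + 4 + 8 + 12 = 55.
55 ÷ 2 = 27.5 beats.

27.5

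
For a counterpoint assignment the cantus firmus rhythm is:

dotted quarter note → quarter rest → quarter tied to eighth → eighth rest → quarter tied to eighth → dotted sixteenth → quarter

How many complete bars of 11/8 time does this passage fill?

One bar of 11/8 = 44 thirty-second notes.
Convert each value to thirty-second notes: dotted quarter note = 12; quarter rest = 8; quarter tied to eighth (quarter + eighth) = 12; eighth rest = 4; quarter tied to eighth (quarter + eighth) = 12; dotted sixteenth = 3; quarter = 8.
Sum: 12 + 8 + 12 + 4 + 12 + 3 + 8 = 59.
59 ÷ 44 = 1 complete bar with 15 left over.

1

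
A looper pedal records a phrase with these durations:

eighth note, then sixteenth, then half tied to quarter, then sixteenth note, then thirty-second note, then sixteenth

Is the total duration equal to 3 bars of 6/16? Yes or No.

One bar of 6/16 = 12 thirty-second notes, so 3 bars = 36.
Each duration in thirty-second notes: eighth note = 4; sixteenth = 2; half tied to quarter (half + quarter) = 24; sixteenth note = 2; thirty-second note = 1; sixteenth = 2.
Adding: 4 + 2 + 24 + 2 + 1 + 2 = 35.
35 falls short of 36, so the answer is No.

No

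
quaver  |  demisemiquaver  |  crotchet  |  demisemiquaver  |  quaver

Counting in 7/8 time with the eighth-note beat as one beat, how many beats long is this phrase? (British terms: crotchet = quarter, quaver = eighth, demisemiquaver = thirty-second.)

One eighth-note beat = 4 thirty-second notes.
Express everything in thirty-second notes: quaver = 4; demisemiquaver = 1; crotchet = 8; demisemiquaver = 1; quaver = 4.
Total: 4 + 1 + 8 + 1 + 4 = 18.
18 ÷ 4 = 4.5 beats.

4.5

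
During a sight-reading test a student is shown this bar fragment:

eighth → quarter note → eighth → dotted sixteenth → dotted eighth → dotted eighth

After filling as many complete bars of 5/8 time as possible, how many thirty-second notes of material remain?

One bar of 5/8 = 20 thirty-second notes.
Express everything in thirty-second notes: eighth = 4; quarter note = 8; eighth = 4; dotted sixteenth = 3; dotted eighth = 6; dotted eighth = 6.
Adding: 4 + 8 + 4 + 3 + 6 + 6 = 31.
31 ÷ 20 = 1 complete bar with 11 thirty-second notes remaining.

11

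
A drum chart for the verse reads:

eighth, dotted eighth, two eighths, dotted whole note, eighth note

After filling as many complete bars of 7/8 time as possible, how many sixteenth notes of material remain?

One bar of 7/8 = 14 sixteenth notes.
Each duration in sixteenth notes: eighth = 2; dotted eighth = 3; eighth = 2; eighth = 2; dotted whole note = 24; eighth note = 2.
Total: 2 + 3 + 2 + 2 + 24 + 2 = 35.
35 ÷ 14 = 2 complete bars with 7 sixteenth notes remaining.

7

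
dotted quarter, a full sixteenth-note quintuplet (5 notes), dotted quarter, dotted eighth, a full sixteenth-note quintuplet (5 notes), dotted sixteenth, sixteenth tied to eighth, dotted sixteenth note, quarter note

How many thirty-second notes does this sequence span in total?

66

Working in thirty-second notes: dotted quarter = 12; a full sixteenth-note quintuplet (5 notes) (five quintuplet sixteenths span one quarter) = 8; dotted quarter = 12; dotted eighth = 6; a full sixteenth-note quintuplet (5 notes) (five quintuplet sixteenths span one quarter) = 8; dotted sixteenth = 3; sixteenth tied to eighth (sixteenth + eighth) = 6; dotted sixteenth note = 3; quarter note = 8.
Adding: 12 + 8 + 12 + 6 + 8 + 3 + 6 + 3 + 8 = 66 thirty-second notes.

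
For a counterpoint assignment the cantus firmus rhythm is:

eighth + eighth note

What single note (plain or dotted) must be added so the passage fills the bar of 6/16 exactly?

eighth note

The bar of 6/16 = 3 eighth notes.
In eighth notes: eighth = 1; eighth note = 1.
Adding: 1 + 1 = 2.
Remaining: 3 − 2 = 1 eighth note, which is a eighth note.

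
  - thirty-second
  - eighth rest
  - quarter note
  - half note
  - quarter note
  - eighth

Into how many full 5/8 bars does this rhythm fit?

2

One bar of 5/8 = 20 thirty-second notes.
Convert each value to thirty-second notes: thirty-second = 1; eighth rest = 4; quarter note = 8; half note = 16; quarter note = 8; eighth = 4.
Sum: 1 + 4 + 8 + 16 + 8 + 4 = 41.
41 ÷ 20 = 2 complete bars with 1 left over.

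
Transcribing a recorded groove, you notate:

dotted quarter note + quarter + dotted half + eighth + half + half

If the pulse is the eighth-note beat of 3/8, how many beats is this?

One eighth-note beat = 2 sixteenth notes.
Express everything in sixteenth notes: dotted quarter note = 6; quarter = 4; dotted half = 12; eighth = 2; half = 8; half = 8.
Sum: 6 + 4 + 12 + 2 + 8 + 8 = 40.
40 ÷ 2 = 20 beats.

20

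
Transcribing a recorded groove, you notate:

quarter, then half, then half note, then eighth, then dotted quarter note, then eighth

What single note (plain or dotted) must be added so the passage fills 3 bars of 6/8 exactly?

3 bars of 6/8 = 18 eighth notes.
Each duration in eighth notes: quarter = 2; half = 4; half note = 4; eighth = 1; dotted quarter note = 3; eighth = 1.
Total: 2 + 4 + 4 + 1 + 3 + 1 = 15.
Remaining: 18 − 15 = 3 eighth notes, which is a dotted quarter note.

dotted quarter note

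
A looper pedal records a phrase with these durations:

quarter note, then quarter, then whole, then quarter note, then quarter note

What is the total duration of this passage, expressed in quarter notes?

Working in quarter notes: quarter note = 1; quarter = 1; whole = 4; quarter note = 1; quarter note = 1.
Sum: 1 + 1 + 4 + 1 + 1 = 8 quarter notes.

8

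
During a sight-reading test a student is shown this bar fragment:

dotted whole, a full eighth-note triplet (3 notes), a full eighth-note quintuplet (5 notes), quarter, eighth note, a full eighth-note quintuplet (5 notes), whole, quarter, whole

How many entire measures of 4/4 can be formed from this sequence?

5

One bar of 4/4 = 8 eighth notes.
Convert each value to eighth notes: dotted whole = 12; a full eighth-note triplet (3 notes) (three triplet eighths span one quarter) = 2; a full eighth-note quintuplet (5 notes) (five quintuplet eighths span one half) = 4; quarter = 2; eighth note = 1; a full eighth-note quintuplet (5 notes) (five quintuplet eighths span one half) = 4; whole = 8; quarter = 2; whole = 8.
Adding: 12 + 2 + 4 + 2 + 1 + 4 + 8 + 2 + 8 = 43.
43 ÷ 8 = 5 complete bars with 3 left over.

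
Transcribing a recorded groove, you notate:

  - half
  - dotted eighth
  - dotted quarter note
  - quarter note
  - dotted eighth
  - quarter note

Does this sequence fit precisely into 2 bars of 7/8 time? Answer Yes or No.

One bar of 7/8 = 14 sixteenth notes, so 2 bars = 28.
Each duration in sixteenth notes: half = 8; dotted eighth = 3; dotted quarter note = 6; quarter note = 4; dotted eighth = 3; quarter note = 4.
Adding: 8 + 3 + 6 + 4 + 3 + 4 = 28.
28 equals 28, so the answer is Yes.

Yes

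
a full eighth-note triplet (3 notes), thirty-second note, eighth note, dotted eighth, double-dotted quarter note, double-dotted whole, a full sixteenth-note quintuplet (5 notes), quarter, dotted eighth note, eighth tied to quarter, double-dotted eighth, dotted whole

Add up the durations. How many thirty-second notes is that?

178

Express everything in thirty-second notes: a full eighth-note triplet (3 notes) (three triplet eighths span one quarter) = 8; thirty-second note = 1; eighth note = 4; dotted eighth = 6; double-dotted quarter note = 14; double-dotted whole = 56; a full sixteenth-note quintuplet (5 notes) (five quintuplet sixteenths span one quarter) = 8; quarter = 8; dotted eighth note = 6; eighth tied to quarter (eighth + quarter) = 12; double-dotted eighth = 7; dotted whole = 48.
Total: 8 + 1 + 4 + 6 + 14 + 56 + 8 + 8 + 6 + 12 + 7 + 48 = 178 thirty-second notes.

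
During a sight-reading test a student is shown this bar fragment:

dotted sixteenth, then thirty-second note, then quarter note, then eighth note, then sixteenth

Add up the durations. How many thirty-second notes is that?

In thirty-second notes: dotted sixteenth = 3; thirty-second note = 1; quarter note = 8; eighth note = 4; sixteenth = 2.
Total: 3 + 1 + 8 + 4 + 2 = 18 thirty-second notes.

18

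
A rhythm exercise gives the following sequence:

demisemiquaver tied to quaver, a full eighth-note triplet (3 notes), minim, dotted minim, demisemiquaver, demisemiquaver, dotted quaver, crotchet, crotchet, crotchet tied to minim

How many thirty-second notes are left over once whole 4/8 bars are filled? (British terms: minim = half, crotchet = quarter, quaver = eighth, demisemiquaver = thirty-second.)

One bar of 4/8 = 16 thirty-second notes.
Each duration in thirty-second notes: demisemiquaver tied to quaver (demisemiquaver + quaver) = 5; a full eighth-note triplet (3 notes) (three triplet eighths span one quarter) = 8; minim = 16; dotted minim = 24; demisemiquaver = 1; demisemiquaver = 1; dotted quaver = 6; crotchet = 8; crotchet = 8; crotchet tied to minim (crotchet + minim) = 24.
Adding: 5 + 8 + 16 + 24 + 1 + 1 + 6 + 8 + 8 + 24 = 101.
101 ÷ 16 = 6 complete bars with 5 thirty-second notes remaining.

5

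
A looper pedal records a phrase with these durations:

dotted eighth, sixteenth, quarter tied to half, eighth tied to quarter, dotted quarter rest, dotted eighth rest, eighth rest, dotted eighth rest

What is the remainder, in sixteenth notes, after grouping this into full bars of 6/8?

One bar of 6/8 = 12 sixteenth notes.
Convert each value to sixteenth notes: dotted eighth = 3; sixteenth = 1; quarter tied to half (quarter + half) = 12; eighth tied to quarter (eighth + quarter) = 6; dotted quarter rest = 6; dotted eighth rest = 3; eighth rest = 2; dotted eighth rest = 3.
Sum: 3 + 1 + 12 + 6 + 6 + 3 + 2 + 3 = 36.
36 ÷ 12 = 3 complete bars with 0 sixteenth notes remaining.

0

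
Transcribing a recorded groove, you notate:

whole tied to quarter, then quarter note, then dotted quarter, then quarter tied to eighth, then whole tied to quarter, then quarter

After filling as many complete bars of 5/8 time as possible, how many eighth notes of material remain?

One bar of 5/8 = 5 eighth notes.
Working in eighth notes: whole tied to quarter (whole + quarter) = 10; quarter note = 2; dotted quarter = 3; quarter tied to eighth (quarter + eighth) = 3; whole tied to quarter (whole + quarter) = 10; quarter = 2.
Altogether 10 + 2 + 3 + 3 + 10 + 2 = 30.
30 ÷ 5 = 6 complete bars with 0 eighth notes remaining.

0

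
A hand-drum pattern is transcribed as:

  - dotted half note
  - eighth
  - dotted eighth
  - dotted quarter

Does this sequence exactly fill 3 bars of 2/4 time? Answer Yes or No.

No

One bar of 2/4 = 8 sixteenth notes, so 3 bars = 24.
Each duration in sixteenth notes: dotted half note = 12; eighth = 2; dotted eighth = 3; dotted quarter = 6.
Total: 12 + 2 + 3 + 6 = 23.
23 falls short of 24, so the answer is No.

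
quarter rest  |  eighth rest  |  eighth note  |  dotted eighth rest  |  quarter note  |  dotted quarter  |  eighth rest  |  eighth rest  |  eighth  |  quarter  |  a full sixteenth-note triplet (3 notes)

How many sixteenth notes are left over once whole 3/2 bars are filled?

9

One bar of 3/2 = 24 sixteenth notes.
Each duration in sixteenth notes: quarter rest = 4; eighth rest = 2; eighth note = 2; dotted eighth rest = 3; quarter note = 4; dotted quarter = 6; eighth rest = 2; eighth rest = 2; eighth = 2; quarter = 4; a full sixteenth-note triplet (3 notes) (three triplet sixteenths span one eighth) = 2.
Sum: 4 + 2 + 2 + 3 + 4 + 6 + 2 + 2 + 2 + 4 + 2 = 33.
33 ÷ 24 = 1 complete bar with 9 sixteenth notes remaining.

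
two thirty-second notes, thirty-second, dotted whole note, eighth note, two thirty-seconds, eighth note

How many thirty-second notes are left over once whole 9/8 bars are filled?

One bar of 9/8 = 36 thirty-second notes.
Working in thirty-second notes: thirty-second note = 1; thirty-second note = 1; thirty-second = 1; dotted whole note = 48; eighth note = 4; thirty-second = 1; thirty-second = 1; eighth note = 4.
Adding: 1 + 1 + 1 + 48 + 4 + 1 + 1 + 4 = 61.
61 ÷ 36 = 1 complete bar with 25 thirty-second notes remaining.

25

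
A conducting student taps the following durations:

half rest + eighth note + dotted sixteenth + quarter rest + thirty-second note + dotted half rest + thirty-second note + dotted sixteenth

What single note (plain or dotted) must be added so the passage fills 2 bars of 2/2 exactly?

eighth note

2 bars of 2/2 = 64 thirty-second notes.
Working in thirty-second notes: half rest = 16; eighth note = 4; dotted sixteenth = 3; quarter rest = 8; thirty-second note = 1; dotted half rest = 24; thirty-second note = 1; dotted sixteenth = 3.
Adding: 16 + 4 + 3 + 8 + 1 + 24 + 1 + 3 = 60.
Remaining: 64 − 60 = 4 thirty-second notes, which is a eighth note.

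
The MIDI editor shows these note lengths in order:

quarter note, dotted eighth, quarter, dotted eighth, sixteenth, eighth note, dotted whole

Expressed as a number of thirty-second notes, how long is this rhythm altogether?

Each duration in thirty-second notes: quarter note = 8; dotted eighth = 6; quarter = 8; dotted eighth = 6; sixteenth = 2; eighth note = 4; dotted whole = 48.
Sum: 8 + 6 + 8 + 6 + 2 + 4 + 48 = 82 thirty-second notes.

82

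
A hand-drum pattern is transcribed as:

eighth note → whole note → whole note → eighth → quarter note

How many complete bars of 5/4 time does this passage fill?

One bar of 5/4 = 10 eighth notes.
Working in eighth notes: eighth note = 1; whole note = 8; whole note = 8; eighth = 1; quarter note = 2.
Total: 1 + 8 + 8 + 1 + 2 = 20.
20 ÷ 10 = 2 complete bars with 0 left over.

2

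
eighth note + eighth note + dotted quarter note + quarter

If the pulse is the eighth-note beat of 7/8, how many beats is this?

7

One eighth-note beat = 2 sixteenth notes.
Convert each value to sixteenth notes: eighth note = 2; eighth note = 2; dotted quarter note = 6; quarter = 4.
Sum: 2 + 2 + 6 + 4 = 14.
14 ÷ 2 = 7 beats.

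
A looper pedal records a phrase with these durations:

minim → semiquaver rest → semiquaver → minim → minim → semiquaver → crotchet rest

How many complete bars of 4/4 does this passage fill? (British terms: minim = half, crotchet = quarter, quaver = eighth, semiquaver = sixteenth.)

One bar of 4/4 = 16 sixteenth notes.
Working in sixteenth notes: minim = 8; semiquaver rest = 1; semiquaver = 1; minim = 8; minim = 8; semiquaver = 1; crotchet rest = 4.
Sum: 8 + 1 + 1 + 8 + 8 + 1 + 4 = 31.
31 ÷ 16 = 1 complete bar with 15 left over.

1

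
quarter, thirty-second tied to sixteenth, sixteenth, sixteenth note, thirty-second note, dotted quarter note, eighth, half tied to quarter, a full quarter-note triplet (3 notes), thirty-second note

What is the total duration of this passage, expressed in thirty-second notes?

73

Express everything in thirty-second notes: quarter = 8; thirty-second tied to sixteenth (thirty-second + sixteenth) = 3; sixteenth = 2; sixteenth note = 2; thirty-second note = 1; dotted quarter note = 12; eighth = 4; half tied to quarter (half + quarter) = 24; a full quarter-note triplet (3 notes) (three triplet quarters span one half) = 16; thirty-second note = 1.
Adding: 8 + 3 + 2 + 2 + 1 + 12 + 4 + 24 + 16 + 1 = 73 thirty-second notes.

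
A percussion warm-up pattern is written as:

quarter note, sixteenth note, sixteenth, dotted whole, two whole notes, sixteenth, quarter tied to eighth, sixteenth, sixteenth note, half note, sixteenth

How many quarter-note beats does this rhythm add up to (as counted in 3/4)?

20

One quarter-note beat = 4 sixteenth notes.
Express everything in sixteenth notes: quarter note = 4; sixteenth note = 1; sixteenth = 1; dotted whole = 24; whole note = 16; whole note = 16; sixteenth = 1; quarter tied to eighth (quarter + eighth) = 6; sixteenth = 1; sixteenth note = 1; half note = 8; sixteenth = 1.
Adding: 4 + 1 + 1 + 24 + 16 + 16 + 1 + 6 + 1 + 1 + 8 + 1 = 80.
80 ÷ 4 = 20 beats.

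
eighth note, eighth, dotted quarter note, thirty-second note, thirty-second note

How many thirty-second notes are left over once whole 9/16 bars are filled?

One bar of 9/16 = 18 thirty-second notes.
In thirty-second notes: eighth note = 4; eighth = 4; dotted quarter note = 12; thirty-second note = 1; thirty-second note = 1.
Adding: 4 + 4 + 12 + 1 + 1 = 22.
22 ÷ 18 = 1 complete bar with 4 thirty-second notes remaining.

4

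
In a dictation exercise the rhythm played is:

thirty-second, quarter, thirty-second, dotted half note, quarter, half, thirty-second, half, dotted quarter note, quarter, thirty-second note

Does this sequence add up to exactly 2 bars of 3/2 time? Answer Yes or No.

Yes

One bar of 3/2 = 48 thirty-second notes, so 2 bars = 96.
Convert each value to thirty-second notes: thirty-second = 1; quarter = 8; thirty-second = 1; dotted half note = 24; quarter = 8; half = 16; thirty-second = 1; half = 16; dotted quarter note = 12; quarter = 8; thirty-second note = 1.
Sum: 1 + 8 + 1 + 24 + 8 + 16 + 1 + 16 + 12 + 8 + 1 = 96.
96 equals 96, so the answer is Yes.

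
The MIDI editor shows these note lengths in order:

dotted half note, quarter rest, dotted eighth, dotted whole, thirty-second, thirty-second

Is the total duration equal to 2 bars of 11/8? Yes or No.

One bar of 11/8 = 44 thirty-second notes, so 2 bars = 88.
Convert each value to thirty-second notes: dotted half note = 24; quarter rest = 8; dotted eighth = 6; dotted whole = 48; thirty-second = 1; thirty-second = 1.
Altogether 24 + 8 + 6 + 48 + 1 + 1 = 88.
88 equals 88, so the answer is Yes.

Yes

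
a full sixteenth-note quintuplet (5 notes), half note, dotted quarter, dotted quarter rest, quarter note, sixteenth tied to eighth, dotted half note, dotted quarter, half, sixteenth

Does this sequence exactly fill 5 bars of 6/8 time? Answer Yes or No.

One bar of 6/8 = 12 sixteenth notes, so 5 bars = 60.
Express everything in sixteenth notes: a full sixteenth-note quintuplet (5 notes) (five quintuplet sixteenths span one quarter) = 4; half note = 8; dotted quarter = 6; dotted quarter rest = 6; quarter note = 4; sixteenth tied to eighth (sixteenth + eighth) = 3; dotted half note = 12; dotted quarter = 6; half = 8; sixteenth = 1.
Adding: 4 + 8 + 6 + 6 + 4 + 3 + 12 + 6 + 8 + 1 = 58.
58 falls short of 60, so the answer is No.

No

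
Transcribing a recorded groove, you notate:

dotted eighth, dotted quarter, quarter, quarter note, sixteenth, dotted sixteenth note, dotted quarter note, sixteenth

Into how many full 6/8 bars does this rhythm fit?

2

One bar of 6/8 = 24 thirty-second notes.
In thirty-second notes: dotted eighth = 6; dotted quarter = 12; quarter = 8; quarter note = 8; sixteenth = 2; dotted sixteenth note = 3; dotted quarter note = 12; sixteenth = 2.
Total: 6 + 12 + 8 + 8 + 2 + 3 + 12 + 2 = 53.
53 ÷ 24 = 2 complete bars with 5 left over.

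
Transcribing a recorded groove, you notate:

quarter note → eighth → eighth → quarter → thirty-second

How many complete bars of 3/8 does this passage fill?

One bar of 3/8 = 12 thirty-second notes.
In thirty-second notes: quarter note = 8; eighth = 4; eighth = 4; quarter = 8; thirty-second = 1.
Altogether 8 + 4 + 4 + 8 + 1 = 25.
25 ÷ 12 = 2 complete bars with 1 left over.

2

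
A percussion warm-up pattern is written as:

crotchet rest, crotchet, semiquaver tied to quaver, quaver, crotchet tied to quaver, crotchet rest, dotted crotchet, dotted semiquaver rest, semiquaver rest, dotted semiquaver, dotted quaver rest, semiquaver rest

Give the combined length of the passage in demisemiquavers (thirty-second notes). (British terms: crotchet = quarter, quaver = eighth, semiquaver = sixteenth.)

74

In thirty-second notes: crotchet rest = 8; crotchet = 8; semiquaver tied to quaver (semiquaver + quaver) = 6; quaver = 4; crotchet tied to quaver (crotchet + quaver) = 12; crotchet rest = 8; dotted crotchet = 12; dotted semiquaver rest = 3; semiquaver rest = 2; dotted semiquaver = 3; dotted quaver rest = 6; semiquaver rest = 2.
Altogether 8 + 8 + 6 + 4 + 12 + 8 + 12 + 3 + 2 + 3 + 6 + 2 = 74 thirty-second notes.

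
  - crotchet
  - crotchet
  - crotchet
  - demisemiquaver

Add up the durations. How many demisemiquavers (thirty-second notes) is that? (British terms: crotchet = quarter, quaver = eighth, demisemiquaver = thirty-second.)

In thirty-second notes: crotchet = 8; crotchet = 8; crotchet = 8; demisemiquaver = 1.
Altogether 8 + 8 + 8 + 1 = 25 thirty-second notes.

25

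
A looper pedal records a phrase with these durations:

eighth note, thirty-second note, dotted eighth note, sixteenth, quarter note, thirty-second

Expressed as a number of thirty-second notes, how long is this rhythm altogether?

22

Convert each value to thirty-second notes: eighth note = 4; thirty-second note = 1; dotted eighth note = 6; sixteenth = 2; quarter note = 8; thirty-second = 1.
Altogether 4 + 1 + 6 + 2 + 8 + 1 = 22 thirty-second notes.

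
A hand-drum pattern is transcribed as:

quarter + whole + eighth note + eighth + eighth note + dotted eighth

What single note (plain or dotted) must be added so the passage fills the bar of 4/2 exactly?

dotted eighth note

The bar of 4/2 = 32 sixteenth notes.
Convert each value to sixteenth notes: quarter = 4; whole = 16; eighth note = 2; eighth = 2; eighth note = 2; dotted eighth = 3.
Total: 4 + 16 + 2 + 2 + 2 + 3 = 29.
Remaining: 32 − 29 = 3 sixteenth notes, which is a dotted eighth note.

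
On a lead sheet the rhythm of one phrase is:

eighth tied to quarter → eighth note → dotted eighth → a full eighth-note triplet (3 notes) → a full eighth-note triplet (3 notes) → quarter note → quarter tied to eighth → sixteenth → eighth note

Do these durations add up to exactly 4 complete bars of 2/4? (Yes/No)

Yes

One bar of 2/4 = 8 sixteenth notes, so 4 bars = 32.
Working in sixteenth notes: eighth tied to quarter (eighth + quarter) = 6; eighth note = 2; dotted eighth = 3; a full eighth-note triplet (3 notes) (three triplet eighths span one quarter) = 4; a full eighth-note triplet (3 notes) (three triplet eighths span one quarter) = 4; quarter note = 4; quarter tied to eighth (quarter + eighth) = 6; sixteenth = 1; eighth note = 2.
Total: 6 + 2 + 3 + 4 + 4 + 4 + 6 + 1 + 2 = 32.
32 equals 32, so the answer is Yes.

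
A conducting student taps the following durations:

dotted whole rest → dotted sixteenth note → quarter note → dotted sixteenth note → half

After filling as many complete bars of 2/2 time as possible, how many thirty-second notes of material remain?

14

One bar of 2/2 = 32 thirty-second notes.
Working in thirty-second notes: dotted whole rest = 48; dotted sixteenth note = 3; quarter note = 8; dotted sixteenth note = 3; half = 16.
Sum: 48 + 3 + 8 + 3 + 16 = 78.
78 ÷ 32 = 2 complete bars with 14 thirty-second notes remaining.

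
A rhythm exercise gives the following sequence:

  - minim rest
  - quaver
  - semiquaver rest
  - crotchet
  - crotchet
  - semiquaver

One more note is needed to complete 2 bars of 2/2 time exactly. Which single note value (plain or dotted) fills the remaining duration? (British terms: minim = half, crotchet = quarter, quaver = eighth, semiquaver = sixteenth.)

2 bars of 2/2 = 32 sixteenth notes.
Working in sixteenth notes: minim rest = 8; quaver = 2; semiquaver rest = 1; crotchet = 4; crotchet = 4; semiquaver = 1.
Total: 8 + 2 + 1 + 4 + 4 + 1 = 20.
Remaining: 32 − 20 = 12 sixteenth notes, which is a dotted half note.

dotted half note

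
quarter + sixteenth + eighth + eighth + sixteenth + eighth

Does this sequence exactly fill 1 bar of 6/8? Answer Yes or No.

Yes

One bar of 6/8 = 12 sixteenth notes.
In sixteenth notes: quarter = 4; sixteenth = 1; eighth = 2; eighth = 2; sixteenth = 1; eighth = 2.
Altogether 4 + 1 + 2 + 2 + 1 + 2 = 12.
12 equals 12, so the answer is Yes.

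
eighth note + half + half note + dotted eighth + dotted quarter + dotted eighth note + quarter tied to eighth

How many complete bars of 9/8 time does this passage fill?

2

One bar of 9/8 = 18 sixteenth notes.
Working in sixteenth notes: eighth note = 2; half = 8; half note = 8; dotted eighth = 3; dotted quarter = 6; dotted eighth note = 3; quarter tied to eighth (quarter + eighth) = 6.
Total: 2 + 8 + 8 + 3 + 6 + 3 + 6 = 36.
36 ÷ 18 = 2 complete bars with 0 left over.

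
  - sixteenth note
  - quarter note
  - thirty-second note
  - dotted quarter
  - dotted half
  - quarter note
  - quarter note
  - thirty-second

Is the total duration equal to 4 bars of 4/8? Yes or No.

Yes

One bar of 4/8 = 16 thirty-second notes, so 4 bars = 64.
In thirty-second notes: sixteenth note = 2; quarter note = 8; thirty-second note = 1; dotted quarter = 12; dotted half = 24; quarter note = 8; quarter note = 8; thirty-second = 1.
Total: 2 + 8 + 1 + 12 + 24 + 8 + 8 + 1 = 64.
64 equals 64, so the answer is Yes.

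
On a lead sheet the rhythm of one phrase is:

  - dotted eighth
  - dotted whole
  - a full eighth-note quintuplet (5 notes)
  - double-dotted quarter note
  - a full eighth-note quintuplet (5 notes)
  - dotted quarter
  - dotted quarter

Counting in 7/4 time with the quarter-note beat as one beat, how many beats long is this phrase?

One quarter-note beat = 4 sixteenth notes.
In sixteenth notes: dotted eighth = 3; dotted whole = 24; a full eighth-note quintuplet (5 notes) (five quintuplet eighths span one half) = 8; double-dotted quarter note = 7; a full eighth-note quintuplet (5 notes) (five quintuplet eighths span one half) = 8; dotted quarter = 6; dotted quarter = 6.
Altogether 3 + 24 + 8 + 7 + 8 + 6 + 6 = 62.
62 ÷ 4 = 15.5 beats.

15.5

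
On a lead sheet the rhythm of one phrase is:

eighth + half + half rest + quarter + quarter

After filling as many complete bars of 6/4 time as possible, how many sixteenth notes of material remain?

2

One bar of 6/4 = 12 eighth notes.
Express everything in eighth notes: eighth = 1; half = 4; half rest = 4; quarter = 2; quarter = 2.
Altogether 1 + 4 + 4 + 2 + 2 = 13.
13 ÷ 12 = 1 complete bar with 1 eighth note remaining = 2 sixteenth notes.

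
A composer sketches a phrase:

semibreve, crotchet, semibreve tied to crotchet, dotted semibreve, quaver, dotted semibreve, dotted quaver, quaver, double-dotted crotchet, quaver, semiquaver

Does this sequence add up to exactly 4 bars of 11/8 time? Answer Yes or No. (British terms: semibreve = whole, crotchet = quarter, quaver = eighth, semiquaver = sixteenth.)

One bar of 11/8 = 22 sixteenth notes, so 4 bars = 88.
Working in sixteenth notes: semibreve = 16; crotchet = 4; semibreve tied to crotchet (semibreve + crotchet) = 20; dotted semibreve = 24; quaver = 2; dotted semibreve = 24; dotted quaver = 3; quaver = 2; double-dotted crotchet = 7; quaver = 2; semiquaver = 1.
Adding: 16 + 4 + 20 + 24 + 2 + 24 + 3 + 2 + 7 + 2 + 1 = 105.
105 exceeds 88, so the answer is No.

No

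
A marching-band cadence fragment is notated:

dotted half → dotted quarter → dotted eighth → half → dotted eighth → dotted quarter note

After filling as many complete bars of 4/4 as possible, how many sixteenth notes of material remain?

6

One bar of 4/4 = 16 sixteenth notes.
Each duration in sixteenth notes: dotted half = 12; dotted quarter = 6; dotted eighth = 3; half = 8; dotted eighth = 3; dotted quarter note = 6.
Altogether 12 + 6 + 3 + 8 + 3 + 6 = 38.
38 ÷ 16 = 2 complete bars with 6 sixteenth notes remaining.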